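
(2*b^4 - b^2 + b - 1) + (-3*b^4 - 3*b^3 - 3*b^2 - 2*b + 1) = -b^4 - 3*b^3 - 4*b^2 - b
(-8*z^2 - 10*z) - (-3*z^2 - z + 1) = -5*z^2 - 9*z - 1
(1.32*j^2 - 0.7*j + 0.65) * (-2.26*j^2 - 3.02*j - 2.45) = -2.9832*j^4 - 2.4044*j^3 - 2.589*j^2 - 0.248*j - 1.5925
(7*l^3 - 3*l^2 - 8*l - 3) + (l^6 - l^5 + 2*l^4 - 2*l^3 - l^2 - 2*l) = l^6 - l^5 + 2*l^4 + 5*l^3 - 4*l^2 - 10*l - 3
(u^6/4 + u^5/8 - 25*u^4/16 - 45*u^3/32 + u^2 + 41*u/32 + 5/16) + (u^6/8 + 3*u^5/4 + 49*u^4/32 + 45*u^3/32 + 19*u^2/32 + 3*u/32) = 3*u^6/8 + 7*u^5/8 - u^4/32 + 51*u^2/32 + 11*u/8 + 5/16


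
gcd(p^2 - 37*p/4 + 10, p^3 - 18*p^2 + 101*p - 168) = p - 8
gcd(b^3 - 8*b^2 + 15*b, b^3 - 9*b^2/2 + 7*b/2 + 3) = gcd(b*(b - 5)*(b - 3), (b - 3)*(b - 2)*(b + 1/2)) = b - 3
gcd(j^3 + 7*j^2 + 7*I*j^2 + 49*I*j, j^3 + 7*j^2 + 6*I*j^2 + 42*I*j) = j^2 + 7*j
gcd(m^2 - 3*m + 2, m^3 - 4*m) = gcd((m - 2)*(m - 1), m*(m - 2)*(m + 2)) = m - 2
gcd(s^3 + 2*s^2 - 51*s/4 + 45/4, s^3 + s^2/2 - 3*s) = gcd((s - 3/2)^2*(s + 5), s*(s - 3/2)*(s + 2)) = s - 3/2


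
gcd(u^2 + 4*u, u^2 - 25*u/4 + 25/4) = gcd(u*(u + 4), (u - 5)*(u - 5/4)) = 1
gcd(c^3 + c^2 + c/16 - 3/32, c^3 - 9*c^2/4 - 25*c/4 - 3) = c + 3/4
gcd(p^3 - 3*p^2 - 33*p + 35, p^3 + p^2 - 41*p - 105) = p^2 - 2*p - 35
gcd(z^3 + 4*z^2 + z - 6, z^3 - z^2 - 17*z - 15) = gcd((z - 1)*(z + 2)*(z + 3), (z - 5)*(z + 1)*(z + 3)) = z + 3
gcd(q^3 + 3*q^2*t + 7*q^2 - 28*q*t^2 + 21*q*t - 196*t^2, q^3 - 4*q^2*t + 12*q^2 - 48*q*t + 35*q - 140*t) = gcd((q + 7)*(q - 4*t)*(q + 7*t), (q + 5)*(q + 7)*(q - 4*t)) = q^2 - 4*q*t + 7*q - 28*t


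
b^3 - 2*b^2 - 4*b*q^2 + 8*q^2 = (b - 2)*(b - 2*q)*(b + 2*q)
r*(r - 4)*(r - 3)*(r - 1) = r^4 - 8*r^3 + 19*r^2 - 12*r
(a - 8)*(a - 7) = a^2 - 15*a + 56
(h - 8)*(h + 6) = h^2 - 2*h - 48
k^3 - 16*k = k*(k - 4)*(k + 4)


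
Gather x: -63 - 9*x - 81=-9*x - 144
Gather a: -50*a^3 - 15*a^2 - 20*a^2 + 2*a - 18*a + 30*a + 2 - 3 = -50*a^3 - 35*a^2 + 14*a - 1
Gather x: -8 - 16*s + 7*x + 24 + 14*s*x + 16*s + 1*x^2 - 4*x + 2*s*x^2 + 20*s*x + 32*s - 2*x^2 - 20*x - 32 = 32*s + x^2*(2*s - 1) + x*(34*s - 17) - 16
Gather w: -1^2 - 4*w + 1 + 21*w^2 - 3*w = 21*w^2 - 7*w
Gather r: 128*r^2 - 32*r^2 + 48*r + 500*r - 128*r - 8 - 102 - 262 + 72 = 96*r^2 + 420*r - 300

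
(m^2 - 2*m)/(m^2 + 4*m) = (m - 2)/(m + 4)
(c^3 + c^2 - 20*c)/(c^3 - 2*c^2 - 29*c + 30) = c*(c - 4)/(c^2 - 7*c + 6)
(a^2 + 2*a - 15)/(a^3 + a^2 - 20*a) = (a - 3)/(a*(a - 4))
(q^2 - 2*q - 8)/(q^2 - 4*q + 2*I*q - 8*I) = (q + 2)/(q + 2*I)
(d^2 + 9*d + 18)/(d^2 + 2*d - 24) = (d + 3)/(d - 4)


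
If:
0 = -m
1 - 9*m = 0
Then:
No Solution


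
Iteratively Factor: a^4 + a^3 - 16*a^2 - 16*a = (a + 1)*(a^3 - 16*a) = (a + 1)*(a + 4)*(a^2 - 4*a) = a*(a + 1)*(a + 4)*(a - 4)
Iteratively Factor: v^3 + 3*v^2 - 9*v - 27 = (v + 3)*(v^2 - 9) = (v - 3)*(v + 3)*(v + 3)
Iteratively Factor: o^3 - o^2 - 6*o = (o)*(o^2 - o - 6) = o*(o - 3)*(o + 2)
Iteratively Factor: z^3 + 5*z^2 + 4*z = (z)*(z^2 + 5*z + 4) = z*(z + 1)*(z + 4)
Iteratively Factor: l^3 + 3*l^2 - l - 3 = (l + 1)*(l^2 + 2*l - 3) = (l - 1)*(l + 1)*(l + 3)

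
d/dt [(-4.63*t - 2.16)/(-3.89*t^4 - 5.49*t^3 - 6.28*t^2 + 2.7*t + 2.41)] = (18.0107*t^4 + 25.4187*t^3 + 29.0764*t^2 - 12.501*t - (4.63*t + 2.16)*(15.56*t^3 + 16.47*t^2 + 12.56*t - 2.7) - 11.1583)/(3.89*t^4 + 5.49*t^3 + 6.28*t^2 - 2.7*t - 2.41)^2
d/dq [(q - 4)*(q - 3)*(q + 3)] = 3*q^2 - 8*q - 9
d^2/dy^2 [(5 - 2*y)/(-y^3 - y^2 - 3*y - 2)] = 2*((2*y - 5)*(3*y^2 + 2*y + 3)^2 - (6*y^2 + 4*y + (2*y - 5)*(3*y + 1) + 6)*(y^3 + y^2 + 3*y + 2))/(y^3 + y^2 + 3*y + 2)^3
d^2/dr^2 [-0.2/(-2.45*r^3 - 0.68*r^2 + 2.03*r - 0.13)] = (-(2.94*r + 0.272)*(2.45*r^3 + 0.68*r^2 - 2.03*r + 0.13) + 0.2*(7.35*r^2 + 1.36*r - 2.03)*(14.7*r^2 + 2.72*r - 4.06))/(2.45*r^3 + 0.68*r^2 - 2.03*r + 0.13)^3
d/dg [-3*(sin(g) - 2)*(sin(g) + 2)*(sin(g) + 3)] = 3*(-3*sin(g)^2 - 6*sin(g) + 4)*cos(g)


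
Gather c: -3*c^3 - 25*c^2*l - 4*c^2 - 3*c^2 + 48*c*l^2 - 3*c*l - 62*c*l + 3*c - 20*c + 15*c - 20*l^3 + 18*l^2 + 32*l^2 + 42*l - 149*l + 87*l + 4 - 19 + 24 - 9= -3*c^3 + c^2*(-25*l - 7) + c*(48*l^2 - 65*l - 2) - 20*l^3 + 50*l^2 - 20*l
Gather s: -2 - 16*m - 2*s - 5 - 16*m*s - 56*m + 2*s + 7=-16*m*s - 72*m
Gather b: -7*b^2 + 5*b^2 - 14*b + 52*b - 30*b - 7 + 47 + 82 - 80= -2*b^2 + 8*b + 42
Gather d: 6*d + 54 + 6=6*d + 60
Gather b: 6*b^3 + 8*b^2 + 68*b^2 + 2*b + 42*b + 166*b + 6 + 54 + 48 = 6*b^3 + 76*b^2 + 210*b + 108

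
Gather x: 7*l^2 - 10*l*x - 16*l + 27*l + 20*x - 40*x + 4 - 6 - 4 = 7*l^2 + 11*l + x*(-10*l - 20) - 6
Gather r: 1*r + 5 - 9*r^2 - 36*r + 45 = -9*r^2 - 35*r + 50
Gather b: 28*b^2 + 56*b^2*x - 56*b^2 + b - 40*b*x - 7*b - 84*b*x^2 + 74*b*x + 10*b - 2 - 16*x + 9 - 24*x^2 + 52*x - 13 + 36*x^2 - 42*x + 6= b^2*(56*x - 28) + b*(-84*x^2 + 34*x + 4) + 12*x^2 - 6*x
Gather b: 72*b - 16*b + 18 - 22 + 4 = 56*b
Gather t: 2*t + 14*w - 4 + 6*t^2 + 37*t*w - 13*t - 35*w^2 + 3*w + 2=6*t^2 + t*(37*w - 11) - 35*w^2 + 17*w - 2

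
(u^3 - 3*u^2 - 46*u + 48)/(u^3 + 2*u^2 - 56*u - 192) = (u - 1)/(u + 4)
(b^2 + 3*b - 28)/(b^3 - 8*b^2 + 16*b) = (b + 7)/(b*(b - 4))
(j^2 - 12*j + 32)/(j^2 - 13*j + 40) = (j - 4)/(j - 5)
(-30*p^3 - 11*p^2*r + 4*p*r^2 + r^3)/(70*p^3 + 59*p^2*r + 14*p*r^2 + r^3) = (-3*p + r)/(7*p + r)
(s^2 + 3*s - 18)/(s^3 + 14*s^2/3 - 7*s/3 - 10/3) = 3*(s^2 + 3*s - 18)/(3*s^3 + 14*s^2 - 7*s - 10)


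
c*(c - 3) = c^2 - 3*c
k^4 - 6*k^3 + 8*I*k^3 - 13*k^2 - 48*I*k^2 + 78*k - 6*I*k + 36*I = (k - 6)*(k + I)^2*(k + 6*I)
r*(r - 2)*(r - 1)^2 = r^4 - 4*r^3 + 5*r^2 - 2*r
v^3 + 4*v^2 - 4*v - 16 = (v - 2)*(v + 2)*(v + 4)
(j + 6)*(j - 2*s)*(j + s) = j^3 - j^2*s + 6*j^2 - 2*j*s^2 - 6*j*s - 12*s^2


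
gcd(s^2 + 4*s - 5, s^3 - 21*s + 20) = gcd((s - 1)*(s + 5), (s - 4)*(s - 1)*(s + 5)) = s^2 + 4*s - 5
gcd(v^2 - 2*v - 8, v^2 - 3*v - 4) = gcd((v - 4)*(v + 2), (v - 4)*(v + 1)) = v - 4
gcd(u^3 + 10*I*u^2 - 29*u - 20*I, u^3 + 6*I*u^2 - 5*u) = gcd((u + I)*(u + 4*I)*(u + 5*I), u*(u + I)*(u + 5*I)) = u^2 + 6*I*u - 5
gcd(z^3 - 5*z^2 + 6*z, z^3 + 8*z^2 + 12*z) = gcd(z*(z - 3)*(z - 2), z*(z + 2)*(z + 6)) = z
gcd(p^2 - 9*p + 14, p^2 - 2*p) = p - 2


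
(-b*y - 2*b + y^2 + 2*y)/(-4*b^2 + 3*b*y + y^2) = (y + 2)/(4*b + y)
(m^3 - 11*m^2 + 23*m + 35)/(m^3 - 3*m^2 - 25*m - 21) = (m - 5)/(m + 3)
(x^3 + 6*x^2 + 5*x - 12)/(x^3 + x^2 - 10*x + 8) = (x + 3)/(x - 2)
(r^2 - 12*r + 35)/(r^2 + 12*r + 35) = (r^2 - 12*r + 35)/(r^2 + 12*r + 35)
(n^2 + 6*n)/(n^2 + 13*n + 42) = n/(n + 7)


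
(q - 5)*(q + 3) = q^2 - 2*q - 15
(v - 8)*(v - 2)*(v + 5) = v^3 - 5*v^2 - 34*v + 80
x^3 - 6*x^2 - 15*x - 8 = (x - 8)*(x + 1)^2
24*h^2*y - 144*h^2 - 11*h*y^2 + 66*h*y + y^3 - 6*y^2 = (-8*h + y)*(-3*h + y)*(y - 6)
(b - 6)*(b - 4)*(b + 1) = b^3 - 9*b^2 + 14*b + 24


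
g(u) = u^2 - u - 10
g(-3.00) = 2.00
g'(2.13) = 3.26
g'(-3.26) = -7.52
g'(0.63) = 0.26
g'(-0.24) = -1.48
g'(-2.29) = -5.58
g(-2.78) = 0.51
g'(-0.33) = -1.66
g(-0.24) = -9.70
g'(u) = 2*u - 1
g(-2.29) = -2.47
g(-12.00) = 146.00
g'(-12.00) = -25.00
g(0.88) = -10.11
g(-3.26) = 3.89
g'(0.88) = 0.76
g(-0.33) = -9.56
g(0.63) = -10.23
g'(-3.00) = -7.00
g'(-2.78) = -6.56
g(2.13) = -7.59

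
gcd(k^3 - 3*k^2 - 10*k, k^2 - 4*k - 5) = k - 5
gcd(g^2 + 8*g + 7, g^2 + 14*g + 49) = g + 7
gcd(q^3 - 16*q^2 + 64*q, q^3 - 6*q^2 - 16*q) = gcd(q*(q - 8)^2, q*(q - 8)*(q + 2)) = q^2 - 8*q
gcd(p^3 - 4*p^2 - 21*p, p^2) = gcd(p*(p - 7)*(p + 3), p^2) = p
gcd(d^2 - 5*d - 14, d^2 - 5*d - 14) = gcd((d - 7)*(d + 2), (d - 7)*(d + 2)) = d^2 - 5*d - 14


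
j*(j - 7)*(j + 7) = j^3 - 49*j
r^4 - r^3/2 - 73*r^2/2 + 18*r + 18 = (r - 6)*(r - 1)*(r + 1/2)*(r + 6)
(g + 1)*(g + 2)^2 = g^3 + 5*g^2 + 8*g + 4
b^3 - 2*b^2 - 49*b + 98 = (b - 7)*(b - 2)*(b + 7)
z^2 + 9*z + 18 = (z + 3)*(z + 6)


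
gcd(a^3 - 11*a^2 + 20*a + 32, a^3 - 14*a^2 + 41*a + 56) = a^2 - 7*a - 8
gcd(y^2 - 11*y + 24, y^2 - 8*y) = y - 8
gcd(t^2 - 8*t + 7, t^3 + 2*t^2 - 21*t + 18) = t - 1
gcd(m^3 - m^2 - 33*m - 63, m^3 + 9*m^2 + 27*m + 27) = m^2 + 6*m + 9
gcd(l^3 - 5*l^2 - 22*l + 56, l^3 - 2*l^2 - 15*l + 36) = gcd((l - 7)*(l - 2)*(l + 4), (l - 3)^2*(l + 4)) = l + 4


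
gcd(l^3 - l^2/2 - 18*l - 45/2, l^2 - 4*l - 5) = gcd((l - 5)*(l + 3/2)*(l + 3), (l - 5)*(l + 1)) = l - 5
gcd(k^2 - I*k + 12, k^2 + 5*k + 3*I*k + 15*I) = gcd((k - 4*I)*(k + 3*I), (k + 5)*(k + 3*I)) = k + 3*I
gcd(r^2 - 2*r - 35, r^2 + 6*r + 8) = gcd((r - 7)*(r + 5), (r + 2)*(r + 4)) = 1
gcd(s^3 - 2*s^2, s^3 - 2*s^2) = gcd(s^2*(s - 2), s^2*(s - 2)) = s^3 - 2*s^2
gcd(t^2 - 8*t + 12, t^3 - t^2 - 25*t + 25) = 1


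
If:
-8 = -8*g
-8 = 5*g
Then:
No Solution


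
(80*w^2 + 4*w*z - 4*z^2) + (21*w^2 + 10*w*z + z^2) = 101*w^2 + 14*w*z - 3*z^2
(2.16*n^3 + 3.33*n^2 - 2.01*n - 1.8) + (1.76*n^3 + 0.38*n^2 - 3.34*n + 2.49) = 3.92*n^3 + 3.71*n^2 - 5.35*n + 0.69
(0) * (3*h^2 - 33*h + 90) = 0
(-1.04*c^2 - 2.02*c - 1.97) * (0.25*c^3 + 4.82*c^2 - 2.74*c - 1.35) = -0.26*c^5 - 5.5178*c^4 - 7.3793*c^3 - 2.5566*c^2 + 8.1248*c + 2.6595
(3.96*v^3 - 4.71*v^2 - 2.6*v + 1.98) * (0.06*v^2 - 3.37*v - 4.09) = 0.2376*v^5 - 13.6278*v^4 - 0.479699999999999*v^3 + 28.1447*v^2 + 3.9614*v - 8.0982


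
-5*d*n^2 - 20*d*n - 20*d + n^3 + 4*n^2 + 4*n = (-5*d + n)*(n + 2)^2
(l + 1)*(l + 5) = l^2 + 6*l + 5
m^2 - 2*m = m*(m - 2)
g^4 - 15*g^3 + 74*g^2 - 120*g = g*(g - 6)*(g - 5)*(g - 4)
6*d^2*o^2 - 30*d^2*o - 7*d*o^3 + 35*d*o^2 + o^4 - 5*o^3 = o*(-6*d + o)*(-d + o)*(o - 5)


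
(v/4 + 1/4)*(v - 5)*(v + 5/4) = v^3/4 - 11*v^2/16 - 5*v/2 - 25/16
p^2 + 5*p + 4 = (p + 1)*(p + 4)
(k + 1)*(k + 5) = k^2 + 6*k + 5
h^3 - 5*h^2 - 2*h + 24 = (h - 4)*(h - 3)*(h + 2)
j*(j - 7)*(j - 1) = j^3 - 8*j^2 + 7*j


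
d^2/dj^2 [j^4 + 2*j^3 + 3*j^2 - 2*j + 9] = 12*j^2 + 12*j + 6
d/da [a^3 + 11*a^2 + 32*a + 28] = 3*a^2 + 22*a + 32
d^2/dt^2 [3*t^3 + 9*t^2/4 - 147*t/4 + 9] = 18*t + 9/2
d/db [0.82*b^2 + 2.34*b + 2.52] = 1.64*b + 2.34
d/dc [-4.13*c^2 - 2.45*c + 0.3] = -8.26*c - 2.45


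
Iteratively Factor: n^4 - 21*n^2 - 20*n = (n + 4)*(n^3 - 4*n^2 - 5*n) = (n + 1)*(n + 4)*(n^2 - 5*n) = (n - 5)*(n + 1)*(n + 4)*(n)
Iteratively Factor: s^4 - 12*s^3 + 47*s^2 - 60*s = (s - 4)*(s^3 - 8*s^2 + 15*s) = s*(s - 4)*(s^2 - 8*s + 15) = s*(s - 4)*(s - 3)*(s - 5)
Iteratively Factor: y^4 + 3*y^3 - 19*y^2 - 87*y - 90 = (y + 2)*(y^3 + y^2 - 21*y - 45) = (y + 2)*(y + 3)*(y^2 - 2*y - 15) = (y - 5)*(y + 2)*(y + 3)*(y + 3)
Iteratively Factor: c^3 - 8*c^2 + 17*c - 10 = (c - 1)*(c^2 - 7*c + 10) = (c - 2)*(c - 1)*(c - 5)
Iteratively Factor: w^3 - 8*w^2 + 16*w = (w - 4)*(w^2 - 4*w) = w*(w - 4)*(w - 4)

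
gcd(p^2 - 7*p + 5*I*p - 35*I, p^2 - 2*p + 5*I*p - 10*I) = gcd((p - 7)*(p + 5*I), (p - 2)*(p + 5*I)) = p + 5*I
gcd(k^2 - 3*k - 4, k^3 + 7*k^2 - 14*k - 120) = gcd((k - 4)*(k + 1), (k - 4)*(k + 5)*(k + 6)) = k - 4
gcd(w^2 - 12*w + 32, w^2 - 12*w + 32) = w^2 - 12*w + 32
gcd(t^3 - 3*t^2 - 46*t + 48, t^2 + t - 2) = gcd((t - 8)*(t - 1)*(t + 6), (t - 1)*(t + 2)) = t - 1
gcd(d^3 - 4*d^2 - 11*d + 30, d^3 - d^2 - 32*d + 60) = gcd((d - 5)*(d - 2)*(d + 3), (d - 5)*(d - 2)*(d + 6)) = d^2 - 7*d + 10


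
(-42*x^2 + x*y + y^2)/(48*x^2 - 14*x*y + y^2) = (-7*x - y)/(8*x - y)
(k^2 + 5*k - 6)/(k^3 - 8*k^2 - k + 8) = (k + 6)/(k^2 - 7*k - 8)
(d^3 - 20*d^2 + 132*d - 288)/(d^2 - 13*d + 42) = (d^2 - 14*d + 48)/(d - 7)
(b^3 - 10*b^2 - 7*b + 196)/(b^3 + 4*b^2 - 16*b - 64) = (b^2 - 14*b + 49)/(b^2 - 16)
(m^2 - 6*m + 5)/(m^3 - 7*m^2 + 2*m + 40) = (m - 1)/(m^2 - 2*m - 8)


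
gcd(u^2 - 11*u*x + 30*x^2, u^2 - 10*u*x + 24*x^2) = -u + 6*x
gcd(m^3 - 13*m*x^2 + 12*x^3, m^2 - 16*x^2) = m + 4*x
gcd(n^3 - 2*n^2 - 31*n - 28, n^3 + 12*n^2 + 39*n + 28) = n^2 + 5*n + 4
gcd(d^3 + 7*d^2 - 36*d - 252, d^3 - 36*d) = d^2 - 36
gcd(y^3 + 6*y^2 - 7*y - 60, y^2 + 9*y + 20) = y^2 + 9*y + 20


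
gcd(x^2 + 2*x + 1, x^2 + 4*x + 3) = x + 1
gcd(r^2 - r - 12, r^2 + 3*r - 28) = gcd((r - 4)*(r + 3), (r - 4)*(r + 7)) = r - 4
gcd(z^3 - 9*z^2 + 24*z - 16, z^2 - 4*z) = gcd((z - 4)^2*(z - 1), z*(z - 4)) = z - 4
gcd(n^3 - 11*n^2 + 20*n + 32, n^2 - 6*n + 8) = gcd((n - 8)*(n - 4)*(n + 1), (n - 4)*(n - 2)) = n - 4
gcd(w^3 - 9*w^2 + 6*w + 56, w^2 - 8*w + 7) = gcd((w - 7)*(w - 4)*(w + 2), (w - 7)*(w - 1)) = w - 7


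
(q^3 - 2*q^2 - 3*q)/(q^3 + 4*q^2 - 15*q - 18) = q/(q + 6)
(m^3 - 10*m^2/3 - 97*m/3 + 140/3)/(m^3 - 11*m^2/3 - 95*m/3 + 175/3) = (3*m - 4)/(3*m - 5)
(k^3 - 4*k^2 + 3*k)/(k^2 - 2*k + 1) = k*(k - 3)/(k - 1)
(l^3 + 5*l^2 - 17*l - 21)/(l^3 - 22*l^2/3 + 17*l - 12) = 3*(l^2 + 8*l + 7)/(3*l^2 - 13*l + 12)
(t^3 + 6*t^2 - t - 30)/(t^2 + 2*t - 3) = (t^2 + 3*t - 10)/(t - 1)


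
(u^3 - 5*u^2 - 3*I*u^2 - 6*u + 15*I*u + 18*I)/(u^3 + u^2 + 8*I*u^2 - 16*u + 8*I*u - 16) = (u^2 - 3*u*(2 + I) + 18*I)/(u^2 + 8*I*u - 16)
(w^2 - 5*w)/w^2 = (w - 5)/w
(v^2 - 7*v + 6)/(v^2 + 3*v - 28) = (v^2 - 7*v + 6)/(v^2 + 3*v - 28)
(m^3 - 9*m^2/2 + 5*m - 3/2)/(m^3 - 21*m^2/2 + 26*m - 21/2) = (m - 1)/(m - 7)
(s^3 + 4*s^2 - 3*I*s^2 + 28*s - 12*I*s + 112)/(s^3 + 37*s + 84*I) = (s + 4)/(s + 3*I)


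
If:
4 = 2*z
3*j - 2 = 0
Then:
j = 2/3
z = 2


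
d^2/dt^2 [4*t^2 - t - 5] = 8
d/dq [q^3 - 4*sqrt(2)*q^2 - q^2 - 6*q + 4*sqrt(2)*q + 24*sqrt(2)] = 3*q^2 - 8*sqrt(2)*q - 2*q - 6 + 4*sqrt(2)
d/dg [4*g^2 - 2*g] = 8*g - 2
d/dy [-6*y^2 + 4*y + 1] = 4 - 12*y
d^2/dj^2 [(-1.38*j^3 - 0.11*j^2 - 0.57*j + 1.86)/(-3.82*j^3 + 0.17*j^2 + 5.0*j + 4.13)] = (5.002672*j^6 + 208.054008*j^5 - 54.0568199999999*j^4 + 132.304258*j^3 + 491.264034*j^2 - 46.722906*j - 110.17667)/(55.742968*j^9 - 7.442124*j^8 - 218.554806*j^7 - 161.322749*j^6 + 302.158632*j^5 + 460.189929*j^4 + 49.409074*j^3 - 318.449019*j^2 - 255.8535*j - 70.444997)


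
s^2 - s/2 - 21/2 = (s - 7/2)*(s + 3)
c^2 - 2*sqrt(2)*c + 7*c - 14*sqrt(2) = (c + 7)*(c - 2*sqrt(2))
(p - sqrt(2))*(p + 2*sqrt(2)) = p^2 + sqrt(2)*p - 4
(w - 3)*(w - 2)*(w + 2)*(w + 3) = w^4 - 13*w^2 + 36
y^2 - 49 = (y - 7)*(y + 7)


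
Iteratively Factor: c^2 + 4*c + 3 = (c + 3)*(c + 1)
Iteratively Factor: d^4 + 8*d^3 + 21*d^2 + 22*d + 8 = (d + 4)*(d^3 + 4*d^2 + 5*d + 2) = (d + 2)*(d + 4)*(d^2 + 2*d + 1) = (d + 1)*(d + 2)*(d + 4)*(d + 1)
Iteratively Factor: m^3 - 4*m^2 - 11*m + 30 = (m - 2)*(m^2 - 2*m - 15) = (m - 5)*(m - 2)*(m + 3)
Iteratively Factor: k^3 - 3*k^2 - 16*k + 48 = (k - 4)*(k^2 + k - 12) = (k - 4)*(k - 3)*(k + 4)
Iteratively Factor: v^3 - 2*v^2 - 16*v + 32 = (v + 4)*(v^2 - 6*v + 8) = (v - 2)*(v + 4)*(v - 4)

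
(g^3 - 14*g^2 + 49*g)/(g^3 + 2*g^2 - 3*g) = (g^2 - 14*g + 49)/(g^2 + 2*g - 3)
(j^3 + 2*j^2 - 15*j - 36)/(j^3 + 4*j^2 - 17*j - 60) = (j + 3)/(j + 5)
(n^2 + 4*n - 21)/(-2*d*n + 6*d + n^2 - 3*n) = (-n - 7)/(2*d - n)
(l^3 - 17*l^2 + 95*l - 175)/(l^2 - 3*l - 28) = (l^2 - 10*l + 25)/(l + 4)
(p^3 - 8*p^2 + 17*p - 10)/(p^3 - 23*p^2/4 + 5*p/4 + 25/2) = 4*(p - 1)/(4*p + 5)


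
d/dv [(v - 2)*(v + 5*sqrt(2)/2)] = 2*v - 2 + 5*sqrt(2)/2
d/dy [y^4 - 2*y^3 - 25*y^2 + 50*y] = 4*y^3 - 6*y^2 - 50*y + 50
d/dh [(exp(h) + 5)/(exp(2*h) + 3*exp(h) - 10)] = -exp(h)/(exp(2*h) - 4*exp(h) + 4)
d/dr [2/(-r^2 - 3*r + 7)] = 2*(2*r + 3)/(r^2 + 3*r - 7)^2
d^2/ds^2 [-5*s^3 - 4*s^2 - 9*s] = -30*s - 8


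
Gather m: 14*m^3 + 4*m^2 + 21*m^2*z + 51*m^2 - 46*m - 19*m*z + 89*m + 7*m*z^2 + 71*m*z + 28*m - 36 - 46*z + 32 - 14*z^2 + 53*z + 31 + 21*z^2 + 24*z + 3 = 14*m^3 + m^2*(21*z + 55) + m*(7*z^2 + 52*z + 71) + 7*z^2 + 31*z + 30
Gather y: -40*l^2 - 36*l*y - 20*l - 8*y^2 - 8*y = -40*l^2 - 20*l - 8*y^2 + y*(-36*l - 8)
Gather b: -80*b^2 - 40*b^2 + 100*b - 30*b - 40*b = -120*b^2 + 30*b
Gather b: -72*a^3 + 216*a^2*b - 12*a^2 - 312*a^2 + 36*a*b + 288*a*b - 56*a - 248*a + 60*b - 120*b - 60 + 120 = -72*a^3 - 324*a^2 - 304*a + b*(216*a^2 + 324*a - 60) + 60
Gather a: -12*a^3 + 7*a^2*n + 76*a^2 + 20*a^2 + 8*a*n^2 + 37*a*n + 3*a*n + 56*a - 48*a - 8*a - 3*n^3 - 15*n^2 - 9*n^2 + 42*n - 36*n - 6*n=-12*a^3 + a^2*(7*n + 96) + a*(8*n^2 + 40*n) - 3*n^3 - 24*n^2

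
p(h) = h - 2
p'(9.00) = 1.00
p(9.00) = 7.00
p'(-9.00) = 1.00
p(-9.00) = -11.00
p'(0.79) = 1.00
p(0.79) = -1.21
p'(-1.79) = 1.00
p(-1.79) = -3.79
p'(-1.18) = 1.00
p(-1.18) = -3.18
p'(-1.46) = 1.00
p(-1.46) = -3.46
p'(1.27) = 1.00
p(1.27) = -0.73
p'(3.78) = 1.00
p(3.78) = 1.78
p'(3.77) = 1.00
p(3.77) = 1.77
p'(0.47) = 1.00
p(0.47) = -1.53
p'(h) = 1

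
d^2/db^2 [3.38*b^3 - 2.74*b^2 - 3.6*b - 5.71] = 20.28*b - 5.48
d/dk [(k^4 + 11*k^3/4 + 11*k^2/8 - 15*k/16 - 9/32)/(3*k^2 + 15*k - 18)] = (64*k^5 + 568*k^4 + 112*k^3 - 1334*k^2 - 510*k + 225)/(96*(k^4 + 10*k^3 + 13*k^2 - 60*k + 36))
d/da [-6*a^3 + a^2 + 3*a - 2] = -18*a^2 + 2*a + 3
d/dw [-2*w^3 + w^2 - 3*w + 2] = -6*w^2 + 2*w - 3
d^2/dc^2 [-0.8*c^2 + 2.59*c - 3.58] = -1.60000000000000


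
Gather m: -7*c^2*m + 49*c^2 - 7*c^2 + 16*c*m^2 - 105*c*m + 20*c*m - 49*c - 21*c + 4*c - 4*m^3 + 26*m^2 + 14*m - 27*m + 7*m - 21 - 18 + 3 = 42*c^2 - 66*c - 4*m^3 + m^2*(16*c + 26) + m*(-7*c^2 - 85*c - 6) - 36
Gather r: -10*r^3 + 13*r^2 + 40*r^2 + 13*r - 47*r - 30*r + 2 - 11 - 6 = -10*r^3 + 53*r^2 - 64*r - 15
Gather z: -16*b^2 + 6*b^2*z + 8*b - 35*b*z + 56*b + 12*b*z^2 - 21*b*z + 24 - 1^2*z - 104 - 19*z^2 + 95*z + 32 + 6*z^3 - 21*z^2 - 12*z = -16*b^2 + 64*b + 6*z^3 + z^2*(12*b - 40) + z*(6*b^2 - 56*b + 82) - 48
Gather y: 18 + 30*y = 30*y + 18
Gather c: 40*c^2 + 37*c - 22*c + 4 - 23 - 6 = 40*c^2 + 15*c - 25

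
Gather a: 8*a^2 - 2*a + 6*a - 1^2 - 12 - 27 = 8*a^2 + 4*a - 40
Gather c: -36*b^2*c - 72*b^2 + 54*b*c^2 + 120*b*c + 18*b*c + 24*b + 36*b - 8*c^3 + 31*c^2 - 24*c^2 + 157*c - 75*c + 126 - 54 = -72*b^2 + 60*b - 8*c^3 + c^2*(54*b + 7) + c*(-36*b^2 + 138*b + 82) + 72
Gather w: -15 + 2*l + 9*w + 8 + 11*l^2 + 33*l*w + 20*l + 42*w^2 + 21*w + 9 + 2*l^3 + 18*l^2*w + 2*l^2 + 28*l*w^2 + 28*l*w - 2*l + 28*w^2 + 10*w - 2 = 2*l^3 + 13*l^2 + 20*l + w^2*(28*l + 70) + w*(18*l^2 + 61*l + 40)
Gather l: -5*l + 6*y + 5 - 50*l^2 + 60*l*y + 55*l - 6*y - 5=-50*l^2 + l*(60*y + 50)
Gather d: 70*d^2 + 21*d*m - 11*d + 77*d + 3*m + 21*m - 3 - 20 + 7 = 70*d^2 + d*(21*m + 66) + 24*m - 16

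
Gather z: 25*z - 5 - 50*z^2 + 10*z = -50*z^2 + 35*z - 5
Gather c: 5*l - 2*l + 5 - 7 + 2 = 3*l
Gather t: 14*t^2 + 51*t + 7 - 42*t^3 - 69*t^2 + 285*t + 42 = -42*t^3 - 55*t^2 + 336*t + 49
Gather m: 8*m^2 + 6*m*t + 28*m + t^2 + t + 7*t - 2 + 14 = 8*m^2 + m*(6*t + 28) + t^2 + 8*t + 12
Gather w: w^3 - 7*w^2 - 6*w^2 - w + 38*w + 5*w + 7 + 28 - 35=w^3 - 13*w^2 + 42*w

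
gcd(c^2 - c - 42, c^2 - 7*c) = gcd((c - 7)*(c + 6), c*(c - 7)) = c - 7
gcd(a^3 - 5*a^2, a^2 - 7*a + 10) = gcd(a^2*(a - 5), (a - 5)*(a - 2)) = a - 5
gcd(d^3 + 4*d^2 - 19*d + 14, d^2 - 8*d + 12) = d - 2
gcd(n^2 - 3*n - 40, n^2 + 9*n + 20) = n + 5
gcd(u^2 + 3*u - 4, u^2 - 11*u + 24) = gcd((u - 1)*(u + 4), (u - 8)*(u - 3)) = 1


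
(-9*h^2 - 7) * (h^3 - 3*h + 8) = -9*h^5 + 20*h^3 - 72*h^2 + 21*h - 56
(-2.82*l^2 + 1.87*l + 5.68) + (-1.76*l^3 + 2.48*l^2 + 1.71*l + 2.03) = -1.76*l^3 - 0.34*l^2 + 3.58*l + 7.71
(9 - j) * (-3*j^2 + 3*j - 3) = 3*j^3 - 30*j^2 + 30*j - 27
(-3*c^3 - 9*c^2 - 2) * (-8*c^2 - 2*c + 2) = 24*c^5 + 78*c^4 + 12*c^3 - 2*c^2 + 4*c - 4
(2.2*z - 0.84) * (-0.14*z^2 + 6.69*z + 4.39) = -0.308*z^3 + 14.8356*z^2 + 4.0384*z - 3.6876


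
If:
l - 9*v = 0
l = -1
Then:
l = -1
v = -1/9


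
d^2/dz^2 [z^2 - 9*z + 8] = 2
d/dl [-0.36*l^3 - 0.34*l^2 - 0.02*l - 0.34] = -1.08*l^2 - 0.68*l - 0.02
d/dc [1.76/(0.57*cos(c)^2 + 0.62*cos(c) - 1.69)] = (2.0064*cos(c) + 1.0912)*sin(c)/(0.57*cos(c)^2 + 0.62*cos(c) - 1.69)^2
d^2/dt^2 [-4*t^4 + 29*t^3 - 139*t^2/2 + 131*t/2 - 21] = -48*t^2 + 174*t - 139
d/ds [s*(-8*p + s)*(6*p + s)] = -48*p^2 - 4*p*s + 3*s^2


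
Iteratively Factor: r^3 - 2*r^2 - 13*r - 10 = (r + 2)*(r^2 - 4*r - 5) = (r - 5)*(r + 2)*(r + 1)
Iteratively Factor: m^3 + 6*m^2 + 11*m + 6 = (m + 2)*(m^2 + 4*m + 3) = (m + 2)*(m + 3)*(m + 1)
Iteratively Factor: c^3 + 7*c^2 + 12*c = (c)*(c^2 + 7*c + 12) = c*(c + 3)*(c + 4)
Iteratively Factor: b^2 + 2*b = (b)*(b + 2)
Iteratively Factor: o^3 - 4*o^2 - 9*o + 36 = (o - 3)*(o^2 - o - 12) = (o - 4)*(o - 3)*(o + 3)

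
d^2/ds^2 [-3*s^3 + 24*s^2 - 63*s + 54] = 48 - 18*s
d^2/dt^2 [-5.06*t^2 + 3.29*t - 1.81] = -10.1200000000000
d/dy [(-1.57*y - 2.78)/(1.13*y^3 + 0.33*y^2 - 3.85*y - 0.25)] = (3.5482*y^3 + 9.9423*y^2 + 1.8348*y - 10.3105)/(1.2769*y^6 + 0.7458*y^5 - 8.5921*y^4 - 3.106*y^3 + 14.6575*y^2 + 1.925*y + 0.0625)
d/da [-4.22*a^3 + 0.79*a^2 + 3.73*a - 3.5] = -12.66*a^2 + 1.58*a + 3.73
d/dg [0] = 0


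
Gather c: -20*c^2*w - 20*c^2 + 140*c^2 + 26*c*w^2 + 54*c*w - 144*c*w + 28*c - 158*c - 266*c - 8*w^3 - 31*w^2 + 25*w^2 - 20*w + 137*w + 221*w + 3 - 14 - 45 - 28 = c^2*(120 - 20*w) + c*(26*w^2 - 90*w - 396) - 8*w^3 - 6*w^2 + 338*w - 84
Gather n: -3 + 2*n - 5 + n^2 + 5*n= n^2 + 7*n - 8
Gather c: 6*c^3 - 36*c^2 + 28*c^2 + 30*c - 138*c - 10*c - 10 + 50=6*c^3 - 8*c^2 - 118*c + 40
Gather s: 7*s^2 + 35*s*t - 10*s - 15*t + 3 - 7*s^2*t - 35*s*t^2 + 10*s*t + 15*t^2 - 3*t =s^2*(7 - 7*t) + s*(-35*t^2 + 45*t - 10) + 15*t^2 - 18*t + 3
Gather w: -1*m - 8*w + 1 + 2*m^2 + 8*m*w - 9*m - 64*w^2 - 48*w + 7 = 2*m^2 - 10*m - 64*w^2 + w*(8*m - 56) + 8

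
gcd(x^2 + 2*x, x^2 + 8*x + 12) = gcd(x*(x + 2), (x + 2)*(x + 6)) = x + 2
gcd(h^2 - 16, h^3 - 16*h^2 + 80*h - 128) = h - 4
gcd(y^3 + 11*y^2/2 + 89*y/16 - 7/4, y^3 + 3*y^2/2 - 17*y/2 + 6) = y + 4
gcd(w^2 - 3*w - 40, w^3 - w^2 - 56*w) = w - 8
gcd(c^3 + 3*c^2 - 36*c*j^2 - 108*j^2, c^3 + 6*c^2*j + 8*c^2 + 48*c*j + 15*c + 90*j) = c^2 + 6*c*j + 3*c + 18*j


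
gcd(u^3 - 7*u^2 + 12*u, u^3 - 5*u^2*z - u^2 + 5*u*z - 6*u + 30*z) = u - 3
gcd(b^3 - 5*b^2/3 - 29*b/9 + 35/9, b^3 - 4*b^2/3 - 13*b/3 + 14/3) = b^2 - 10*b/3 + 7/3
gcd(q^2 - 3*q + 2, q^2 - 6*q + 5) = q - 1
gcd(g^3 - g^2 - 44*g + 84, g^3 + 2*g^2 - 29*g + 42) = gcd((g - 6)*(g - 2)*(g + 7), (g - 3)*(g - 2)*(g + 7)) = g^2 + 5*g - 14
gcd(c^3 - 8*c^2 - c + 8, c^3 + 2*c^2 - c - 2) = c^2 - 1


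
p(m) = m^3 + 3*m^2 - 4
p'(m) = 3*m^2 + 6*m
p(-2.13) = -0.05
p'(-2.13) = 0.83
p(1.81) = 11.76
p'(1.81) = 20.69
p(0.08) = -3.98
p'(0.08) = 0.50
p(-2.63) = -1.44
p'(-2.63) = 4.97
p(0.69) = -2.24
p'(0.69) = 5.57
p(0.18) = -3.90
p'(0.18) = 1.18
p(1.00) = 0.00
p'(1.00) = 9.00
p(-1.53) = -0.56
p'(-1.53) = -2.16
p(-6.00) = -112.00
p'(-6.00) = 72.00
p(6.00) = 320.00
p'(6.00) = 144.00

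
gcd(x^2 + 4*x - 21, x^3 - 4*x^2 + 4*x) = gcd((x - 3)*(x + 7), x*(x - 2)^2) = 1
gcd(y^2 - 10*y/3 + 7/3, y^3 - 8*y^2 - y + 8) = y - 1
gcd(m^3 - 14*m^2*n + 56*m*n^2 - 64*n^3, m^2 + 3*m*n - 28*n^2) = m - 4*n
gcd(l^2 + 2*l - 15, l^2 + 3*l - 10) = l + 5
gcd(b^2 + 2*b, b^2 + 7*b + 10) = b + 2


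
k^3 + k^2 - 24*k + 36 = (k - 3)*(k - 2)*(k + 6)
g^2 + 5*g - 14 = (g - 2)*(g + 7)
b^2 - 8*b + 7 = (b - 7)*(b - 1)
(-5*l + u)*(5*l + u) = -25*l^2 + u^2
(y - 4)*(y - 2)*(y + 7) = y^3 + y^2 - 34*y + 56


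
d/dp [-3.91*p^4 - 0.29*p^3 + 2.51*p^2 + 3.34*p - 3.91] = -15.64*p^3 - 0.87*p^2 + 5.02*p + 3.34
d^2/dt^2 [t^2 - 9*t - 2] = 2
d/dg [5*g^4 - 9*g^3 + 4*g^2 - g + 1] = 20*g^3 - 27*g^2 + 8*g - 1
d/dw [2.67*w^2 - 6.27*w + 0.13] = 5.34*w - 6.27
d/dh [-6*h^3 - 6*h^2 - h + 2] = -18*h^2 - 12*h - 1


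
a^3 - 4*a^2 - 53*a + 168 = (a - 8)*(a - 3)*(a + 7)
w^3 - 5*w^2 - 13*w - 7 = (w - 7)*(w + 1)^2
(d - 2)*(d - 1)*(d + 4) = d^3 + d^2 - 10*d + 8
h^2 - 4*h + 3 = (h - 3)*(h - 1)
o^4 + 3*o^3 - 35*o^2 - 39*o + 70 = (o - 5)*(o - 1)*(o + 2)*(o + 7)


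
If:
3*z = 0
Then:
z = 0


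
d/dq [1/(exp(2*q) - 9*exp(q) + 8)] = (9 - 2*exp(q))*exp(q)/(exp(2*q) - 9*exp(q) + 8)^2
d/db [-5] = 0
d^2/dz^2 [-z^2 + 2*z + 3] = -2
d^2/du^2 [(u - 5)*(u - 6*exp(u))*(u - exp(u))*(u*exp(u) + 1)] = u^4*exp(u) - 28*u^3*exp(2*u) + 3*u^3*exp(u) + 54*u^2*exp(3*u) + 56*u^2*exp(2*u) - 25*u^2*exp(u) - 198*u*exp(3*u) + 262*u*exp(2*u) - 23*u*exp(u) + 6*u - 168*exp(3*u) - 26*exp(2*u) + 56*exp(u) - 10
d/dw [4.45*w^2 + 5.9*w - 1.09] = 8.9*w + 5.9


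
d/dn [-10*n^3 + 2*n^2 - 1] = 2*n*(2 - 15*n)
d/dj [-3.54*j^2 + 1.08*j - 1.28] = 1.08 - 7.08*j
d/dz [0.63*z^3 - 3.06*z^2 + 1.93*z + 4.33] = 1.89*z^2 - 6.12*z + 1.93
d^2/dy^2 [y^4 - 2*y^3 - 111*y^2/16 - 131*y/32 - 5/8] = 12*y^2 - 12*y - 111/8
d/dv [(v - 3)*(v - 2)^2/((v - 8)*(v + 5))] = (v^4 - 6*v^3 - 115*v^2 + 584*v - 676)/(v^4 - 6*v^3 - 71*v^2 + 240*v + 1600)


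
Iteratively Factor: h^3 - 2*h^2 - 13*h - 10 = (h + 2)*(h^2 - 4*h - 5) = (h + 1)*(h + 2)*(h - 5)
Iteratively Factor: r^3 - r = (r - 1)*(r^2 + r) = (r - 1)*(r + 1)*(r)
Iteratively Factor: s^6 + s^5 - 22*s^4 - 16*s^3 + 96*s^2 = (s)*(s^5 + s^4 - 22*s^3 - 16*s^2 + 96*s) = s*(s - 2)*(s^4 + 3*s^3 - 16*s^2 - 48*s) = s^2*(s - 2)*(s^3 + 3*s^2 - 16*s - 48) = s^2*(s - 2)*(s + 3)*(s^2 - 16) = s^2*(s - 4)*(s - 2)*(s + 3)*(s + 4)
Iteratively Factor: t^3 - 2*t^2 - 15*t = (t - 5)*(t^2 + 3*t) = t*(t - 5)*(t + 3)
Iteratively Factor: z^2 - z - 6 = (z + 2)*(z - 3)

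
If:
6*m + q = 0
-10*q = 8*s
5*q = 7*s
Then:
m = 0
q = 0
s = 0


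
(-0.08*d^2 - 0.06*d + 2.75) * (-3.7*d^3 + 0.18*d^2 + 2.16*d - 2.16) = 0.296*d^5 + 0.2076*d^4 - 10.3586*d^3 + 0.5382*d^2 + 6.0696*d - 5.94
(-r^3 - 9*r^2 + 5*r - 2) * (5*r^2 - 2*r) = -5*r^5 - 43*r^4 + 43*r^3 - 20*r^2 + 4*r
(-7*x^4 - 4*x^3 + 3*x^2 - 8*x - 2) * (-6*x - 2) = 42*x^5 + 38*x^4 - 10*x^3 + 42*x^2 + 28*x + 4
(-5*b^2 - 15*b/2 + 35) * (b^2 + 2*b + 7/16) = -5*b^4 - 35*b^3/2 + 285*b^2/16 + 2135*b/32 + 245/16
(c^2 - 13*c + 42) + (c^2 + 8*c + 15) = 2*c^2 - 5*c + 57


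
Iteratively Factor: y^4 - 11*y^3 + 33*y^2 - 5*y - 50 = (y - 2)*(y^3 - 9*y^2 + 15*y + 25) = (y - 5)*(y - 2)*(y^2 - 4*y - 5) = (y - 5)*(y - 2)*(y + 1)*(y - 5)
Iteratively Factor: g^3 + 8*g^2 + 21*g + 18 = (g + 3)*(g^2 + 5*g + 6) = (g + 2)*(g + 3)*(g + 3)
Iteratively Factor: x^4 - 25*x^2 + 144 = (x - 3)*(x^3 + 3*x^2 - 16*x - 48) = (x - 3)*(x + 3)*(x^2 - 16) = (x - 3)*(x + 3)*(x + 4)*(x - 4)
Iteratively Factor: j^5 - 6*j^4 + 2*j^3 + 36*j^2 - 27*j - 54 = (j + 2)*(j^4 - 8*j^3 + 18*j^2 - 27) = (j - 3)*(j + 2)*(j^3 - 5*j^2 + 3*j + 9) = (j - 3)*(j + 1)*(j + 2)*(j^2 - 6*j + 9) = (j - 3)^2*(j + 1)*(j + 2)*(j - 3)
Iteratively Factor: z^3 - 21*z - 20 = (z + 4)*(z^2 - 4*z - 5) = (z + 1)*(z + 4)*(z - 5)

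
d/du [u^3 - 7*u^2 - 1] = u*(3*u - 14)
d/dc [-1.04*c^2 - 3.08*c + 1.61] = -2.08*c - 3.08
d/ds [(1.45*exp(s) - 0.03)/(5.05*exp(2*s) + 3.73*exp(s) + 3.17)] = (-7.3225*exp(2*s) + 0.303*exp(s) + 4.7084)*exp(s)/(25.5025*exp(4*s) + 37.673*exp(3*s) + 45.9299*exp(2*s) + 23.6482*exp(s) + 10.0489)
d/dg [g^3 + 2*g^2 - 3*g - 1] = 3*g^2 + 4*g - 3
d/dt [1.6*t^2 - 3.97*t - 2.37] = 3.2*t - 3.97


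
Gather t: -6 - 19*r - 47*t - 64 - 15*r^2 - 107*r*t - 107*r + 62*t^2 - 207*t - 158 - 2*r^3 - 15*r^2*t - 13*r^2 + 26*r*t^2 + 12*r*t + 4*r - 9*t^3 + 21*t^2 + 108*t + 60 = -2*r^3 - 28*r^2 - 122*r - 9*t^3 + t^2*(26*r + 83) + t*(-15*r^2 - 95*r - 146) - 168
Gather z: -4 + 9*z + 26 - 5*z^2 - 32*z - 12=-5*z^2 - 23*z + 10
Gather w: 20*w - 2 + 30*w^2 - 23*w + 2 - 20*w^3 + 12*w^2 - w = -20*w^3 + 42*w^2 - 4*w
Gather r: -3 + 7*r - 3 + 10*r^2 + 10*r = 10*r^2 + 17*r - 6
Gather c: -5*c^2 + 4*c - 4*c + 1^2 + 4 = 5 - 5*c^2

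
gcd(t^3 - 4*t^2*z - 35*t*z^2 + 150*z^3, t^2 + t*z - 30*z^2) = -t^2 - t*z + 30*z^2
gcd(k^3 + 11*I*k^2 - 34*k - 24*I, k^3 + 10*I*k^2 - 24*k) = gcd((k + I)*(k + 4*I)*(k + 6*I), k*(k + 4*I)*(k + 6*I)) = k^2 + 10*I*k - 24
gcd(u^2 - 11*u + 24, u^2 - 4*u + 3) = u - 3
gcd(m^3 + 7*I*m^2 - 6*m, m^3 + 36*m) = m^2 + 6*I*m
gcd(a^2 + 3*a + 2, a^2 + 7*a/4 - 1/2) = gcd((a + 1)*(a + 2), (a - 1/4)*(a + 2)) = a + 2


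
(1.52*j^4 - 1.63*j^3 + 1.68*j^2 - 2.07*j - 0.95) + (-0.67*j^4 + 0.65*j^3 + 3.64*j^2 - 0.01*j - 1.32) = 0.85*j^4 - 0.98*j^3 + 5.32*j^2 - 2.08*j - 2.27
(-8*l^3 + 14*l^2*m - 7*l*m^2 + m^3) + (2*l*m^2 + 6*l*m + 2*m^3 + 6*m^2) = -8*l^3 + 14*l^2*m - 5*l*m^2 + 6*l*m + 3*m^3 + 6*m^2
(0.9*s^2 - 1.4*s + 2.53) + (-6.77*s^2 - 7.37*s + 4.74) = -5.87*s^2 - 8.77*s + 7.27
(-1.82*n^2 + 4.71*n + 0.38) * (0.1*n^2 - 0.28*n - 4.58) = -0.182*n^4 + 0.9806*n^3 + 7.0548*n^2 - 21.6782*n - 1.7404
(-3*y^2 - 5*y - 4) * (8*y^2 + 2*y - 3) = -24*y^4 - 46*y^3 - 33*y^2 + 7*y + 12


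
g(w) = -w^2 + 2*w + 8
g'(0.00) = 2.00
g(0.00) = 8.00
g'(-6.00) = 14.00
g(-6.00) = -40.00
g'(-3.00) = 8.00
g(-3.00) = -7.00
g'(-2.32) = 6.64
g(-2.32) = -2.02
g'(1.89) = -1.78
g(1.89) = 8.21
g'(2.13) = -2.26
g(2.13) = 7.72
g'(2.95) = -3.90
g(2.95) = 5.20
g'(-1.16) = 4.32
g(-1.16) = 4.33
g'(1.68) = -1.36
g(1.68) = 8.54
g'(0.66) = 0.68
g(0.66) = 8.88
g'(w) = 2 - 2*w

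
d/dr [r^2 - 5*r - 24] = 2*r - 5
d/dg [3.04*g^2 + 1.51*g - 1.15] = 6.08*g + 1.51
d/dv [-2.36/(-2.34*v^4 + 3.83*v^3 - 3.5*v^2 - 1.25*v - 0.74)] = (-22.0896*v^3 + 27.1164*v^2 - 16.52*v - 2.95)/(2.34*v^4 - 3.83*v^3 + 3.5*v^2 + 1.25*v + 0.74)^2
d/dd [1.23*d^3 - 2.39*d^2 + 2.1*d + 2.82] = 3.69*d^2 - 4.78*d + 2.1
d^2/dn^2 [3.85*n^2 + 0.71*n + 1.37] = 7.70000000000000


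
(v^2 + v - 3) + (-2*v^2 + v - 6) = -v^2 + 2*v - 9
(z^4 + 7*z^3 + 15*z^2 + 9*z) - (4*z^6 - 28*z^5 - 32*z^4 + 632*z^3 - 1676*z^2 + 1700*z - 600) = -4*z^6 + 28*z^5 + 33*z^4 - 625*z^3 + 1691*z^2 - 1691*z + 600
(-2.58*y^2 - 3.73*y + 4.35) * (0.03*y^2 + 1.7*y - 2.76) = -0.0774*y^4 - 4.4979*y^3 + 0.910299999999999*y^2 + 17.6898*y - 12.006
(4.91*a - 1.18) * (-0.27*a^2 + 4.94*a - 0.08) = -1.3257*a^3 + 24.574*a^2 - 6.222*a + 0.0944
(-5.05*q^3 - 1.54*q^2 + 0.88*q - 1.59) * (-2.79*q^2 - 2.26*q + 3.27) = 14.0895*q^5 + 15.7096*q^4 - 15.4883*q^3 - 2.5885*q^2 + 6.471*q - 5.1993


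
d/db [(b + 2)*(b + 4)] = 2*b + 6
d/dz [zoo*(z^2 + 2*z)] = zoo*(z + 1)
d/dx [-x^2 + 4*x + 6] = 4 - 2*x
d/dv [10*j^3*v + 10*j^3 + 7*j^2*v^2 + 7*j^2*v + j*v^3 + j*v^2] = j*(10*j^2 + 14*j*v + 7*j + 3*v^2 + 2*v)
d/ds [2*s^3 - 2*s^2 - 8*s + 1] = 6*s^2 - 4*s - 8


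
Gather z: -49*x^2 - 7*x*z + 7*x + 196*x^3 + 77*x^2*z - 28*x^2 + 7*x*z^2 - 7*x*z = 196*x^3 - 77*x^2 + 7*x*z^2 + 7*x + z*(77*x^2 - 14*x)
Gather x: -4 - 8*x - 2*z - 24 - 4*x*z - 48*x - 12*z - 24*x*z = x*(-28*z - 56) - 14*z - 28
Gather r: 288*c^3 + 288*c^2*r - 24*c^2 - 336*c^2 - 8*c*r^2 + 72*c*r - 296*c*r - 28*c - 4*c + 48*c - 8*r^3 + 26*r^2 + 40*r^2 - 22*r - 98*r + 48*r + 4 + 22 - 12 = 288*c^3 - 360*c^2 + 16*c - 8*r^3 + r^2*(66 - 8*c) + r*(288*c^2 - 224*c - 72) + 14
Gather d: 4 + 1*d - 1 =d + 3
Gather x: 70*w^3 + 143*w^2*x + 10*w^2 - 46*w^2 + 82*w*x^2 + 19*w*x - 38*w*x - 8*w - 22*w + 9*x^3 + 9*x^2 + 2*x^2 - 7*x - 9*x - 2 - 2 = 70*w^3 - 36*w^2 - 30*w + 9*x^3 + x^2*(82*w + 11) + x*(143*w^2 - 19*w - 16) - 4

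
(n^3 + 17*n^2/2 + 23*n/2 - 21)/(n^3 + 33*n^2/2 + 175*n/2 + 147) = (n - 1)/(n + 7)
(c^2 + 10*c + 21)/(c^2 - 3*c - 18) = (c + 7)/(c - 6)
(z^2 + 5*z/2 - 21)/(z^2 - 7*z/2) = (z + 6)/z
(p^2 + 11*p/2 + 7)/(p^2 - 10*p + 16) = (p^2 + 11*p/2 + 7)/(p^2 - 10*p + 16)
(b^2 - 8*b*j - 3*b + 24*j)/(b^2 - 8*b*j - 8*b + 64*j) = (b - 3)/(b - 8)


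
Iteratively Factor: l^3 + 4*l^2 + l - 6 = (l - 1)*(l^2 + 5*l + 6) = (l - 1)*(l + 3)*(l + 2)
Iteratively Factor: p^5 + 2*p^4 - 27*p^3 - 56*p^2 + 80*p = (p - 5)*(p^4 + 7*p^3 + 8*p^2 - 16*p) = (p - 5)*(p + 4)*(p^3 + 3*p^2 - 4*p) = p*(p - 5)*(p + 4)*(p^2 + 3*p - 4) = p*(p - 5)*(p + 4)^2*(p - 1)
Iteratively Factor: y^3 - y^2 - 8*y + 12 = (y - 2)*(y^2 + y - 6) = (y - 2)^2*(y + 3)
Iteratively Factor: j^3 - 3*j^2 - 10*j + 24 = (j + 3)*(j^2 - 6*j + 8) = (j - 2)*(j + 3)*(j - 4)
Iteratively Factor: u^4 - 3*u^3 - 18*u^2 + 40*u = (u)*(u^3 - 3*u^2 - 18*u + 40) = u*(u - 2)*(u^2 - u - 20) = u*(u - 5)*(u - 2)*(u + 4)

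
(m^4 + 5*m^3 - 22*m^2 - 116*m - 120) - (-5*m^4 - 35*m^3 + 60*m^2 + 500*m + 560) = 6*m^4 + 40*m^3 - 82*m^2 - 616*m - 680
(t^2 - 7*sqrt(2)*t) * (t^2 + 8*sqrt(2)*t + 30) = t^4 + sqrt(2)*t^3 - 82*t^2 - 210*sqrt(2)*t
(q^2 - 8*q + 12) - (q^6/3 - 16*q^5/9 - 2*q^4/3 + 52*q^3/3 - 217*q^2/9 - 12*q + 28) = -q^6/3 + 16*q^5/9 + 2*q^4/3 - 52*q^3/3 + 226*q^2/9 + 4*q - 16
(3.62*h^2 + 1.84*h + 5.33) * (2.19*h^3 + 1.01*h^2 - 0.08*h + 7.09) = 7.9278*h^5 + 7.6858*h^4 + 13.2415*h^3 + 30.9019*h^2 + 12.6192*h + 37.7897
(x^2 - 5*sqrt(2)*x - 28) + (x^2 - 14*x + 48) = 2*x^2 - 14*x - 5*sqrt(2)*x + 20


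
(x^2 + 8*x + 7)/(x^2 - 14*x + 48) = (x^2 + 8*x + 7)/(x^2 - 14*x + 48)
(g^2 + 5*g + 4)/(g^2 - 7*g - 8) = (g + 4)/(g - 8)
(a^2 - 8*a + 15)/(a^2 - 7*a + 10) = (a - 3)/(a - 2)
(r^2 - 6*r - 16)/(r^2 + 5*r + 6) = (r - 8)/(r + 3)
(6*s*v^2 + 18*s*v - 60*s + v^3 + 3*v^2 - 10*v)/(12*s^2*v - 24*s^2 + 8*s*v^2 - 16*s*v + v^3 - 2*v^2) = (v + 5)/(2*s + v)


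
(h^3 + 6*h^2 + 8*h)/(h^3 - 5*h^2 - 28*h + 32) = h*(h + 2)/(h^2 - 9*h + 8)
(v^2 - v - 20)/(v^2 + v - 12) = (v - 5)/(v - 3)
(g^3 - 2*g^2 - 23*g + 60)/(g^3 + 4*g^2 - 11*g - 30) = (g - 4)/(g + 2)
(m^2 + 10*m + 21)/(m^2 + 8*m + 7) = (m + 3)/(m + 1)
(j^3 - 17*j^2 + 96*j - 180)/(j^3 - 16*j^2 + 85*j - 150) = (j - 6)/(j - 5)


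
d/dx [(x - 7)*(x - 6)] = 2*x - 13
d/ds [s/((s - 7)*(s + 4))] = (-s^2 - 28)/(s^4 - 6*s^3 - 47*s^2 + 168*s + 784)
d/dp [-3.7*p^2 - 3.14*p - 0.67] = -7.4*p - 3.14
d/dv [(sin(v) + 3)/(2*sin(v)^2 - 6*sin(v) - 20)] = (-6*sin(v) + cos(v)^2 - 2)*cos(v)/(2*(sin(v) - 5)^2*(sin(v) + 2)^2)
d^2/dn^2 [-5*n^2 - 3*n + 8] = -10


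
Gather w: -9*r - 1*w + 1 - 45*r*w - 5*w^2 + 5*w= -9*r - 5*w^2 + w*(4 - 45*r) + 1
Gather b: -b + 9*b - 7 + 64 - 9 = 8*b + 48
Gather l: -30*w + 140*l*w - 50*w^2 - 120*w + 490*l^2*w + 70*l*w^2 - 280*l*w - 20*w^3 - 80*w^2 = 490*l^2*w + l*(70*w^2 - 140*w) - 20*w^3 - 130*w^2 - 150*w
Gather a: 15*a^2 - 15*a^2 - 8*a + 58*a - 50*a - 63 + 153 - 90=0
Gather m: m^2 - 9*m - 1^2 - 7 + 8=m^2 - 9*m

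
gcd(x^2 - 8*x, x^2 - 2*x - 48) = x - 8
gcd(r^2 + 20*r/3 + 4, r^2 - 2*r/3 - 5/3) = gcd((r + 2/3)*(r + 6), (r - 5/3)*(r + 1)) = 1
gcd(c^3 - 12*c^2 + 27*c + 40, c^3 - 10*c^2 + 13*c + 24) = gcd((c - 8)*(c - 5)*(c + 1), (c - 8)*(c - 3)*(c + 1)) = c^2 - 7*c - 8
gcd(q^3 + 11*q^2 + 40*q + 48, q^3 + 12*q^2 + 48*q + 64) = q^2 + 8*q + 16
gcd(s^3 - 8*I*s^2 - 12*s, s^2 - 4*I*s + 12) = s - 6*I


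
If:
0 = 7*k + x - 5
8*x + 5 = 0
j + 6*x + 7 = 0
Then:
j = -13/4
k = 45/56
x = -5/8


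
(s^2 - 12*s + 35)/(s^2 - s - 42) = (s - 5)/(s + 6)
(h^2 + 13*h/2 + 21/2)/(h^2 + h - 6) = (h + 7/2)/(h - 2)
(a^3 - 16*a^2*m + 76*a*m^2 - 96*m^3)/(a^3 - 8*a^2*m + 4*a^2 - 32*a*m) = (a^2 - 8*a*m + 12*m^2)/(a*(a + 4))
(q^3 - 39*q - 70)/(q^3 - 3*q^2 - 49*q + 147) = (q^2 + 7*q + 10)/(q^2 + 4*q - 21)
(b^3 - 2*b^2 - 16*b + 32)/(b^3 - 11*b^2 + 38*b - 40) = (b + 4)/(b - 5)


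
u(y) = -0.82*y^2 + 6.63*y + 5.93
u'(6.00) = -3.21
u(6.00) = 16.19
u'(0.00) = 6.63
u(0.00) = 5.93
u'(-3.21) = 11.89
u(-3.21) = -23.80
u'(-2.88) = 11.35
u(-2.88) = -19.97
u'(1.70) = 3.84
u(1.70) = 14.83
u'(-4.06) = 13.29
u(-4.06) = -34.50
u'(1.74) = 3.78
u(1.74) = 14.98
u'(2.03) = 3.30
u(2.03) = 16.01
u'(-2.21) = 10.25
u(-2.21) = -12.73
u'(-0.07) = 6.74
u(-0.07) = 5.46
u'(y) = 6.63 - 1.64*y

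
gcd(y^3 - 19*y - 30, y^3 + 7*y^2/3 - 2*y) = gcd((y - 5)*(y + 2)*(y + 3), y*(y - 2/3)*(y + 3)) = y + 3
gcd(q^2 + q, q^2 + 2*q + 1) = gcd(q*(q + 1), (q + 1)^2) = q + 1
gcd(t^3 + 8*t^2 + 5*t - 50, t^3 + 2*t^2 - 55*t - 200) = t^2 + 10*t + 25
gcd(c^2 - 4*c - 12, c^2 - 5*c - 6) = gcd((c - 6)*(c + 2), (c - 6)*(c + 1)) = c - 6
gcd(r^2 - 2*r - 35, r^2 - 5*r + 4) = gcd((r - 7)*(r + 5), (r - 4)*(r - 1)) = 1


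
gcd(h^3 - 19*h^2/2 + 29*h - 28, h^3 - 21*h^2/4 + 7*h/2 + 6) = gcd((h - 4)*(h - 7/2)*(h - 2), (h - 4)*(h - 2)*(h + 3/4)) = h^2 - 6*h + 8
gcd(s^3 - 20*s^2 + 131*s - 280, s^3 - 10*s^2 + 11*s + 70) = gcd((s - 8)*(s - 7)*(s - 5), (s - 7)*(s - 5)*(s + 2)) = s^2 - 12*s + 35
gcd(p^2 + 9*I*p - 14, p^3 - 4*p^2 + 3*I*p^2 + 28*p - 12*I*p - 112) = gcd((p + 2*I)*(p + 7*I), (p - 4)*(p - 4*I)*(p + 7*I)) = p + 7*I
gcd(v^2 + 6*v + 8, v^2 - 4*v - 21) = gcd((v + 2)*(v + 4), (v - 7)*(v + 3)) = 1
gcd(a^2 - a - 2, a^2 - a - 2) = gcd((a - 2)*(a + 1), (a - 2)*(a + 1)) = a^2 - a - 2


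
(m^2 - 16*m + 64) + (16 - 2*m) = m^2 - 18*m + 80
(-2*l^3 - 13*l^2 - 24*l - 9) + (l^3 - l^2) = -l^3 - 14*l^2 - 24*l - 9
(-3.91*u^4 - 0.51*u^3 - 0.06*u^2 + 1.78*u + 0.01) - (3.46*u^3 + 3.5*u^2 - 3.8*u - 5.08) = -3.91*u^4 - 3.97*u^3 - 3.56*u^2 + 5.58*u + 5.09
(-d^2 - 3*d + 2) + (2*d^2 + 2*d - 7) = d^2 - d - 5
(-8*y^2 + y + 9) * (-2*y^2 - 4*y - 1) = 16*y^4 + 30*y^3 - 14*y^2 - 37*y - 9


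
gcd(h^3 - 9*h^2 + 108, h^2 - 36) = h - 6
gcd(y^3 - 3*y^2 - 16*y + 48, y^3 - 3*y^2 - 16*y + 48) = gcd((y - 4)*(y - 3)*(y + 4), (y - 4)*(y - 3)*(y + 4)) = y^3 - 3*y^2 - 16*y + 48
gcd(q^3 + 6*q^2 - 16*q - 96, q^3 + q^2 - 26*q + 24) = q^2 + 2*q - 24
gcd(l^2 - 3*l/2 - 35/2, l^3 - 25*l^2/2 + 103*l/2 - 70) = l - 5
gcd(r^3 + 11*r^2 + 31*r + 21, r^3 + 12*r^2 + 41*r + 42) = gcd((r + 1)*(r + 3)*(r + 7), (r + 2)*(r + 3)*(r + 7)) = r^2 + 10*r + 21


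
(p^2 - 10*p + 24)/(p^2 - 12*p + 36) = (p - 4)/(p - 6)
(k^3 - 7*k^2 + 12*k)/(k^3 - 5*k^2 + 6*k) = (k - 4)/(k - 2)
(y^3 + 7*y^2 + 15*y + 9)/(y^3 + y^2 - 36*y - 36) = (y^2 + 6*y + 9)/(y^2 - 36)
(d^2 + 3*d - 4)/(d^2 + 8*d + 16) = (d - 1)/(d + 4)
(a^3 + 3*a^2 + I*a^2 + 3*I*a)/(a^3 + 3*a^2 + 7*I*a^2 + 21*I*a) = (a + I)/(a + 7*I)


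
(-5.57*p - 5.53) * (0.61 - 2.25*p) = 12.5325*p^2 + 9.0448*p - 3.3733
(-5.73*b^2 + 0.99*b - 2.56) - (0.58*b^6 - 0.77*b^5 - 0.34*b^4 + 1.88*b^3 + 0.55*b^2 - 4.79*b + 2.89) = -0.58*b^6 + 0.77*b^5 + 0.34*b^4 - 1.88*b^3 - 6.28*b^2 + 5.78*b - 5.45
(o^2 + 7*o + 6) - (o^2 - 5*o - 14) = 12*o + 20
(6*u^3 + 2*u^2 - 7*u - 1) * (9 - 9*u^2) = -54*u^5 - 18*u^4 + 117*u^3 + 27*u^2 - 63*u - 9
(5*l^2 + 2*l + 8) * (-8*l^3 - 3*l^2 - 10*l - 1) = -40*l^5 - 31*l^4 - 120*l^3 - 49*l^2 - 82*l - 8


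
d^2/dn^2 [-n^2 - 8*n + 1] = -2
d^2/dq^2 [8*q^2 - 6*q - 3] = 16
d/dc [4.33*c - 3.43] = 4.33000000000000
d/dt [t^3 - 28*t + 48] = 3*t^2 - 28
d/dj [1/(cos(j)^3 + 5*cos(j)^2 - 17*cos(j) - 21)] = (3*cos(j)^2 + 10*cos(j) - 17)*sin(j)/(cos(j)^3 + 5*cos(j)^2 - 17*cos(j) - 21)^2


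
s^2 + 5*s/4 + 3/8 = (s + 1/2)*(s + 3/4)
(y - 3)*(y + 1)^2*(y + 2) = y^4 + y^3 - 7*y^2 - 13*y - 6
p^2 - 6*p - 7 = (p - 7)*(p + 1)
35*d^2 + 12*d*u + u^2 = (5*d + u)*(7*d + u)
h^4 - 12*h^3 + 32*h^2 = h^2*(h - 8)*(h - 4)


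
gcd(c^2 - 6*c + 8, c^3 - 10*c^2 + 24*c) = c - 4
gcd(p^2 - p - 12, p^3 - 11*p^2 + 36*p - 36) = 1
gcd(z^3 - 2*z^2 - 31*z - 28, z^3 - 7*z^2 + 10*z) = 1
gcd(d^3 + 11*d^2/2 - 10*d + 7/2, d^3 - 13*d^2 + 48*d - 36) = d - 1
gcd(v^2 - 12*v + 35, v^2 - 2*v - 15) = v - 5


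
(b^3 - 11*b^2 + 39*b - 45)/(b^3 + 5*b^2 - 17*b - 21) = (b^2 - 8*b + 15)/(b^2 + 8*b + 7)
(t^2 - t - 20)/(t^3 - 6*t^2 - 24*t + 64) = (t - 5)/(t^2 - 10*t + 16)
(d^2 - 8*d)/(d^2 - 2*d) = (d - 8)/(d - 2)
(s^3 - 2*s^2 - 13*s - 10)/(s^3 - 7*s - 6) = (s - 5)/(s - 3)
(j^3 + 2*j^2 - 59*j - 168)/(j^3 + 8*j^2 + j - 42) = (j - 8)/(j - 2)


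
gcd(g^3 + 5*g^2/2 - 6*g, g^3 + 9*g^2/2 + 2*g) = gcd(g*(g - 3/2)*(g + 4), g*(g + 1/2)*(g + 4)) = g^2 + 4*g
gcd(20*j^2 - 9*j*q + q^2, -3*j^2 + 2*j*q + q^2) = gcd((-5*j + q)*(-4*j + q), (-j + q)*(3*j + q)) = 1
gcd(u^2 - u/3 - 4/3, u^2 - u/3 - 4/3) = u^2 - u/3 - 4/3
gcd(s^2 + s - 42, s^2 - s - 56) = s + 7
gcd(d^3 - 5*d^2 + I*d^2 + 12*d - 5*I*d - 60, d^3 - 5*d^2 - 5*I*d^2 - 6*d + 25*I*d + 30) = d^2 + d*(-5 - 3*I) + 15*I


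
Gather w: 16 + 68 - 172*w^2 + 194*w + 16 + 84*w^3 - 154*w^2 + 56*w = 84*w^3 - 326*w^2 + 250*w + 100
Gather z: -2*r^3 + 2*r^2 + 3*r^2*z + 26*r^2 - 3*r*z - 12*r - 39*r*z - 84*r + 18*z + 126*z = -2*r^3 + 28*r^2 - 96*r + z*(3*r^2 - 42*r + 144)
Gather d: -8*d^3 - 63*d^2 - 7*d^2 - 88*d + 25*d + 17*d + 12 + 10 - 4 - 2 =-8*d^3 - 70*d^2 - 46*d + 16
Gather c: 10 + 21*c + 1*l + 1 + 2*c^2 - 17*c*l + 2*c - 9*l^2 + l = 2*c^2 + c*(23 - 17*l) - 9*l^2 + 2*l + 11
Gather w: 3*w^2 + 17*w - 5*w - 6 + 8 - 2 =3*w^2 + 12*w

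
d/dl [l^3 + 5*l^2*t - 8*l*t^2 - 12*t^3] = 3*l^2 + 10*l*t - 8*t^2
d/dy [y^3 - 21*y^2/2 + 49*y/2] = 3*y^2 - 21*y + 49/2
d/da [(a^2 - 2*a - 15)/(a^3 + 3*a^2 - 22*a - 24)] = (-a^4 + 4*a^3 + 29*a^2 + 42*a - 282)/(a^6 + 6*a^5 - 35*a^4 - 180*a^3 + 340*a^2 + 1056*a + 576)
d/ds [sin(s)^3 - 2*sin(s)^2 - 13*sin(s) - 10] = (3*sin(s)^2 - 4*sin(s) - 13)*cos(s)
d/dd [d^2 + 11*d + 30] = 2*d + 11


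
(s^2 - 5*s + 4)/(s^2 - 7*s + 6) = (s - 4)/(s - 6)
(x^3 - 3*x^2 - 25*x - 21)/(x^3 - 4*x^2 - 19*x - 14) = (x + 3)/(x + 2)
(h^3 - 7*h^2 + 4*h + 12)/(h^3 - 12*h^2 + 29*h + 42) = (h - 2)/(h - 7)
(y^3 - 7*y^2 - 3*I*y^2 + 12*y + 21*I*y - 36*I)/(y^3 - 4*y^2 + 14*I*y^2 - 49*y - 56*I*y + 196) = (y^2 - 3*y*(1 + I) + 9*I)/(y^2 + 14*I*y - 49)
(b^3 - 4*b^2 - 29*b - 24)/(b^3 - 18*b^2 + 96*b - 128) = (b^2 + 4*b + 3)/(b^2 - 10*b + 16)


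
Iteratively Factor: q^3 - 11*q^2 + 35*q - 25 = (q - 5)*(q^2 - 6*q + 5) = (q - 5)*(q - 1)*(q - 5)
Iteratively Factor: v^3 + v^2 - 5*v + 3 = (v + 3)*(v^2 - 2*v + 1) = (v - 1)*(v + 3)*(v - 1)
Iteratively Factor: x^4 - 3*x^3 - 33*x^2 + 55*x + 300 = (x - 5)*(x^3 + 2*x^2 - 23*x - 60) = (x - 5)*(x + 4)*(x^2 - 2*x - 15) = (x - 5)*(x + 3)*(x + 4)*(x - 5)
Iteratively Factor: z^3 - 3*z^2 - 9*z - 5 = (z - 5)*(z^2 + 2*z + 1) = (z - 5)*(z + 1)*(z + 1)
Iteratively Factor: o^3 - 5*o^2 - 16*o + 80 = (o - 4)*(o^2 - o - 20) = (o - 5)*(o - 4)*(o + 4)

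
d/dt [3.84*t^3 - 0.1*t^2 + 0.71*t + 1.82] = 11.52*t^2 - 0.2*t + 0.71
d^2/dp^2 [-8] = 0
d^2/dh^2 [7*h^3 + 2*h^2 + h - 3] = 42*h + 4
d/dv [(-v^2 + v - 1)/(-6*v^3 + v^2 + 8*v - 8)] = 3*v*(-2*v^3 + 4*v^2 - 9*v + 6)/(36*v^6 - 12*v^5 - 95*v^4 + 112*v^3 + 48*v^2 - 128*v + 64)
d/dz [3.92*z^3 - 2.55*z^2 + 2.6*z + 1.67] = 11.76*z^2 - 5.1*z + 2.6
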